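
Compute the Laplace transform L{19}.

L{19} = 19 · L{1} = 19/s

Final answer: 19/s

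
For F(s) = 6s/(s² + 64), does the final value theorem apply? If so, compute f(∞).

The final value theorem requires all poles of sF(s) in the left half-plane. sF(s) = 6s²/(s² + 64) has poles at s = ±8i (imaginary axis). Theorem does NOT apply (oscillatory system).

Final answer: Not applicable (oscillatory)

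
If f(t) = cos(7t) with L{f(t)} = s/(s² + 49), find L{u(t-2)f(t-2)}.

Time shift theorem: L{u(t-a)f(t-a)} = e^(-as)F(s). Here a=2, F(s) = s/(s² + 49), so L{u(t-2)f(t-2)} = e^(-2s)·s/(s² + 49)

Final answer: e^(-2s)·s/(s² + 49)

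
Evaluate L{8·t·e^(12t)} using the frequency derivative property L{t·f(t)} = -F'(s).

L{e^(12t)} = 1/(s-12). By frequency derivative: L{t·e^(12t)} = -d/ds[1/(s-12)] = -(-1)/(s-12)² = 1/(s-12)². Then L{8·t·e^(12t)} = 8·1/(s-12)² = 8/(s-12)²

Final answer: 8/(s-12)²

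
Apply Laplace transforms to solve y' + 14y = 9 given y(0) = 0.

sY + 14Y = 9/s. Y = 9/(s(s+14)). Partial fractions: Y = 9/14/s - 9/14/(s+14)

Final answer: y(t) = 9/14(1 - e^(-14t))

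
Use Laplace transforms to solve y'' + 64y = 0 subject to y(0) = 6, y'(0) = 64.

L{y''} + 64L{y} = 0. s²Y - 6s - 64 + 64Y = 0. Y(s² + 64) = 6s + 64. Y = (6s + 64)/(s² + 64). Inverting: y(t) = 6cos(8t) + 8sin(8t)

Final answer: y(t) = 6cos(8t) + 8sin(8t)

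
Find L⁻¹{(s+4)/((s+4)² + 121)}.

Using frequency shift: L⁻¹{(s-a)/((s-a)² + b²)} = e^(at)cos(bt). Here a=-4, b=11

Final answer: e^(-4t)·cos(11t)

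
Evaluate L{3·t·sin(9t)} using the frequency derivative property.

L{sin(9t)} = 9/(s² + 81). By L{t·f(t)} = -F'(s): -d/ds[9/(s² + 81)] = -(9)·(-2s)/(s² + 81)² = 18s/(s² + 81)². Then L{3·t·sin(9t)} = 3·18s/(s² + 81)² = 54s/(s² + 81)²

Final answer: 54s/(s² + 81)²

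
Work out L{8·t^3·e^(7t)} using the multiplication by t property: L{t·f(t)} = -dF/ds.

Using L{t^n·e^(at)} = n!/(s-a)^(n+1), L{t^3·e^(7t)} = 6/(s-7)^4, so L{8·t^3·e^(7t)} = 8·6/(s-7)^4 = 48/(s-7)^4

Final answer: 48/(s-7)^4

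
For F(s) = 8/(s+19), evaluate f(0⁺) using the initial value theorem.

f(0⁺) = lim_{s→∞} s·8/(s+19) = lim_{s→∞} 8s/(s+19) = 8

Final answer: 8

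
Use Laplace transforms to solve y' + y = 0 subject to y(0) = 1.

L{y'} + L{y} = 0. sY - 1 + Y = 0. Y(s+1) = 1. Y = 1/(s+1)

Final answer: y(t) = e^(-t)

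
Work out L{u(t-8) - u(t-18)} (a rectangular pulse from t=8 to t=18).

L{u(t-a)} = e^(-as)/s. L{u(t-8) - u(t-18)} = (e^(-8s) - e^(-18s))/s

Final answer: (e^(-8s) - e^(-18s))/s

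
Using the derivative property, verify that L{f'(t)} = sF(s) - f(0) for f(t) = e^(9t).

f'(t) = 9e^(9t). Direct: L{f'(t)} = 9/(s-9). Property: s·1/(s-9) - 1 = (s - (s-9))/(s-9) = 9/(s-9). ✓

Final answer: 9/(s-9)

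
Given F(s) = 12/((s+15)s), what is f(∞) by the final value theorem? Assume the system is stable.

f(∞) = lim_{s→0} sF(s) = lim_{s→0} 12/(s+15) = 4/5

Final answer: 4/5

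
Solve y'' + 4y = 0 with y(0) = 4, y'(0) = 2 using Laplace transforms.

L{y''} + 4L{y} = 0. s²Y - 4s - 2 + 4Y = 0. Y(s² + 4) = 4s + 2. Y = (4s + 2)/(s² + 4). Inverting: y(t) = 4cos(2t) + sin(2t)

Final answer: y(t) = 4cos(2t) + sin(2t)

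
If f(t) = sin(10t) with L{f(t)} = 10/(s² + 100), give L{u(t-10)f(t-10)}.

Time shift theorem: L{u(t-a)f(t-a)} = e^(-as)F(s). Here a=10, F(s) = 10/(s² + 100), so L{u(t-10)f(t-10)} = e^(-10s)·10/(s² + 100)

Final answer: e^(-10s)·10/(s² + 100)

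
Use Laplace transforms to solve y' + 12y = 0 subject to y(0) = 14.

L{y'} + 12L{y} = 0. sY - 14 + 12Y = 0. Y(s+12) = 14. Y = 14/(s+12)

Final answer: y(t) = 14e^(-12t)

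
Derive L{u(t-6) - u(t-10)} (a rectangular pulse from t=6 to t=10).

L{u(t-a)} = e^(-as)/s. L{u(t-6) - u(t-10)} = (e^(-6s) - e^(-10s))/s

Final answer: (e^(-6s) - e^(-10s))/s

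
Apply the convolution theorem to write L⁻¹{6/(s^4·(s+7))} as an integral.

6/(s^4·(s+7)) = (6/s^4)·(1/(s+7)) = L{t^3}·L{e^(-7t)}. So f(t) = t^3*e^(-7t) = ∫₀ᵗ τ^3·e^(-7(t-τ)) dτ

Final answer: ∫₀ᵗ τ^3·e^(-7(t-τ)) dτ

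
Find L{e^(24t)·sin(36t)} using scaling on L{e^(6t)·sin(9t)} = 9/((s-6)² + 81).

Scaling with a=4: L{e^(24t)·sin(36t)} = (1/4) · 9/((s/4-6)² + 81). Simplifying: 36/((s-24)² + 1296)

Final answer: 36/((s-24)² + 1296)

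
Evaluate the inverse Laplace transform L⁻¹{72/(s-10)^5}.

L⁻¹{n!/(s-a)^(n+1)} = t^n·e^(at) with n=4, a=10. So L⁻¹{24/(s-10)^5} = t^4·e^(10t), and L⁻¹{72/(s-10)^5} = (72/24)·t^4·e^(10t) = 3·t^4·e^(10t)

Final answer: 3·t^4·e^(10t)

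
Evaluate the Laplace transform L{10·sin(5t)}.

L{sin(ωt)} = ω/(s² + ω²), so L{sin(5t)} = 5/(s² + 25). Then L{10·sin(5t)} = 10·5/(s² + 25) = 50/(s² + 25)

Final answer: 50/(s² + 25)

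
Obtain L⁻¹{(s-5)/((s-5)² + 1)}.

Using frequency shift: L⁻¹{(s-a)/((s-a)² + b²)} = e^(at)cos(bt). Here a=5, b=1

Final answer: e^(5t)·cos(t)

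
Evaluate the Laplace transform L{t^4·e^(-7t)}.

L{t^n·e^(at)} = n!/(s-a)^(n+1), so L{t^4·e^(-7t)} = 24/(s+7)^5

Final answer: 24/(s+7)^5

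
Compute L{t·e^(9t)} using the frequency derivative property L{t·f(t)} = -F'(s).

L{e^(9t)} = 1/(s-9). By frequency derivative: L{t·e^(9t)} = -d/ds[1/(s-9)] = -(-1)/(s-9)² = 1/(s-9)²

Final answer: 1/(s-9)²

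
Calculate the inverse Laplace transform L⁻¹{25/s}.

L⁻¹{c/s} = c, so L⁻¹{25/s} = 25

Final answer: 25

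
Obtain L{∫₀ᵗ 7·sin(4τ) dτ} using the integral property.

L{∫₀ᵗ f(τ)dτ} = F(s)/s with F(s) = 28/(s² + 16), so the result is (28/(s² + 16))/s = 28/(s(s² + 16))

Final answer: 28/(s(s² + 16))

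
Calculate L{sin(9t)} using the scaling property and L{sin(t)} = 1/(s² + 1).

Using L{f(at)} = (1/a)F(s/a) with a=9: L{sin(9t)} = (1/9) · 1/((s/9)² + 1) = (1/9) · 1·81/(s² + 81) = 9/(s² + 81)

Final answer: 9/(s² + 81)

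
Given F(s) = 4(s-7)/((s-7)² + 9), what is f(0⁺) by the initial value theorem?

f(0⁺) = lim_{s→∞} sF(s) = lim_{s→∞} 4s(s-7)/((s-7)² + 9) = 4

Final answer: 4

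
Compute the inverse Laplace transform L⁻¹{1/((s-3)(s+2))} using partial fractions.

Decompose: A/(s-3) + B/(s+2). A = 1/5, B = -1/5. f(t) = (e^(3t) - e^(-2t))/5

Final answer: (e^(3t) - e^(-2t))/5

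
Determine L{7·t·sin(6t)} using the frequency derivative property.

L{sin(6t)} = 6/(s² + 36). By L{t·f(t)} = -F'(s): -d/ds[6/(s² + 36)] = -(6)·(-2s)/(s² + 36)² = 12s/(s² + 36)². Then L{7·t·sin(6t)} = 7·12s/(s² + 36)² = 84s/(s² + 36)²

Final answer: 84s/(s² + 36)²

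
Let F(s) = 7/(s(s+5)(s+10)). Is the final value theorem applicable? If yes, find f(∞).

Poles of sF(s) = 7/((s+5)(s+10)) are at s = -5 and s = -10, both in the left half-plane. Theorem applies. f(∞) = lim_{s→0} sF(s) = 7/(5·10) = 7/50

Final answer: 7/50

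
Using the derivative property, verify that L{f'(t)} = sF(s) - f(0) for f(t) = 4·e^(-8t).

f'(t) = -32e^(-8t). Direct: L{f'(t)} = -32/(s+8). Property: s·4/(s+8) - 4 = (4s - 4(s+8))/(s+8) = -32/(s+8). ✓

Final answer: -32/(s+8)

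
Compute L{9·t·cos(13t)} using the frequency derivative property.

L{cos(13t)} = s/(s² + 169). Derivative: d/ds[s/(s² + 169)] = [(s² + 169) - s·2s]/(s² + 169)² = (169 - s²)/(s² + 169)². So L{t·cos(13t)} = -F'(s) = (s² - 169)/(s² + 169)². Then L{9·t·cos(13t)} = 9·(s² - 169)/(s² + 169)²

Final answer: 9·(s² - 169)/(s² + 169)²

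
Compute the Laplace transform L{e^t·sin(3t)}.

L{e^(at)·sin(ωt)} = ω/((s-a)² + ω²), so L{e^t·sin(3t)} = 3/((s-1)² + 9)

Final answer: 3/((s-1)² + 9)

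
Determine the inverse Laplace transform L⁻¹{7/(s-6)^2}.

L⁻¹{n!/(s-a)^(n+1)} = t^n·e^(at) with n=1, a=6. So L⁻¹{1/(s-6)^2} = t·e^(6t), and L⁻¹{7/(s-6)^2} = (7/1)·t·e^(6t) = 7·t·e^(6t)

Final answer: 7·t·e^(6t)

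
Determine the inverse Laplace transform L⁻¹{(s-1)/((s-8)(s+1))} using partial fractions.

Using partial fractions, f(t) = (7e^(8t) + 2e^(-t))/9

Final answer: (7e^(8t) + 2e^(-t))/9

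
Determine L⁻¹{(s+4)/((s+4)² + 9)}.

Using frequency shift: L⁻¹{(s-a)/((s-a)² + b²)} = e^(at)cos(bt). Here a=-4, b=3

Final answer: e^(-4t)·cos(3t)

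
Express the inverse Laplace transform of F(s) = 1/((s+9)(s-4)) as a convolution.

1/((s+9)(s-4)) = (1/(s+9))·(1/(s-4)) = L{e^(-9t)}·L{e^(4t)}. So f(t) = e^(-9t)*e^(4t) = ∫₀ᵗ e^(-9τ)·e^(4(t-τ)) dτ

Final answer: ∫₀ᵗ e^(-9τ)·e^(4(t-τ)) dτ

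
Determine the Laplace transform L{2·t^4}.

L{t^n} = n!/s^(n+1), so L{t^4} = 24/s^5. Then L{2·t^4} = 2·24/s^5 = 48/s^5

Final answer: 48/s^5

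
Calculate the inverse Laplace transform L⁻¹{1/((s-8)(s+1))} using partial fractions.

Decompose: A/(s-8) + B/(s+1). A = 1/9, B = -1/9. f(t) = (e^(8t) - e^(-t))/9

Final answer: (e^(8t) - e^(-t))/9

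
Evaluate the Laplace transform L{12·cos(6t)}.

L{cos(ωt)} = s/(s² + ω²), so L{cos(6t)} = s/(s² + 36). Then L{12·cos(6t)} = 12·s/(s² + 36) = 12s/(s² + 36)

Final answer: 12s/(s² + 36)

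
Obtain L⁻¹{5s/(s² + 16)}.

This is the form c·s/(s² + a²) with a = 4, c = 5. L⁻¹ = 5·cos(4t)

Final answer: 5·cos(4t)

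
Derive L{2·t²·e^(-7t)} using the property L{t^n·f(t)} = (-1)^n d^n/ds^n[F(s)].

L{e^(-7t)} = 1/(s+7). d/ds[1/(s+7)] = -1/(s+7)². d²/ds²[1/(s+7)] = 2/(s+7)³. So L{t²·e^(-7t)} = (-1)² · 2/(s+7)³ = 2/(s+7)³. Then L{2·t²·e^(-7t)} = 2·2/(s+7)³ = 4/(s+7)³

Final answer: 4/(s+7)³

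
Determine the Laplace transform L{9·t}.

L{t^n} = n!/s^(n+1), so L{t} = 1/s^2. Then L{9·t} = 9·1/s^2 = 9/s^2

Final answer: 9/s^2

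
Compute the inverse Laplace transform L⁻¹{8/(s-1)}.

L⁻¹{1/(s-a)} = e^(at), so L⁻¹{1/(s-1)} = e^t, and L⁻¹{8/(s-1)} = 8·e^t

Final answer: 8·e^t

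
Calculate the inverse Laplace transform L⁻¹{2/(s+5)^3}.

L⁻¹{n!/(s-a)^(n+1)} = t^n·e^(at), so L⁻¹{2/(s+5)^3} = t^2·e^(-5t)

Final answer: t^2·e^(-5t)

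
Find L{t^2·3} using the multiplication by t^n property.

L{3} = 3/s. d^1/ds^1[1/s] = -1/s². d^2/ds^2[1/s] = 2/s^3. So L{t^2} = (-1)^{2}·2/s^3 = 2/s^3. Then L{t^2·3} = 3·2/s^3 = 6/s^3

Final answer: 6/s^3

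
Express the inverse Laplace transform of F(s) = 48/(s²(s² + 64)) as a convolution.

48/(s²(s² + 64)) = (1/s²)·(48/(s² + 64)) = L{t}·L{6·sin(8t)}. So f(t) = t*(6·sin(8t)) = ∫₀ᵗ 6τ·sin(8(t-τ)) dτ

Final answer: ∫₀ᵗ 6τ·sin(8(t-τ)) dτ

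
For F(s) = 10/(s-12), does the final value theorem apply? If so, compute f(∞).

sF(s) = 10s/(s-12) has a pole at s = 12 in the right half-plane. Theorem does NOT apply (unstable system; f(t) = 10·e^(12t) grows without bound).

Final answer: Not applicable (unstable)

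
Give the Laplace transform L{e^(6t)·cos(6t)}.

L{e^(at)·cos(ωt)} = (s-a)/((s-a)² + ω²), so L{e^(6t)·cos(6t)} = (s-6)/((s-6)² + 36)

Final answer: (s-6)/((s-6)² + 36)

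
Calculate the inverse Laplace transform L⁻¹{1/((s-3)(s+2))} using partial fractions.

Decompose: A/(s-3) + B/(s+2). A = 1/5, B = -1/5. f(t) = (e^(3t) - e^(-2t))/5

Final answer: (e^(3t) - e^(-2t))/5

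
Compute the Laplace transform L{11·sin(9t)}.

L{sin(ωt)} = ω/(s² + ω²), so L{sin(9t)} = 9/(s² + 81). Then L{11·sin(9t)} = 11·9/(s² + 81) = 99/(s² + 81)

Final answer: 99/(s² + 81)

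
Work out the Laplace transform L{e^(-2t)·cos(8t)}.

L{e^(at)·cos(ωt)} = (s-a)/((s-a)² + ω²), so L{e^(-2t)·cos(8t)} = (s+2)/((s+2)² + 64)

Final answer: (s+2)/((s+2)² + 64)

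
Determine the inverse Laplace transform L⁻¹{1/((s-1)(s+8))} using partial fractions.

Decompose: A/(s-1) + B/(s+8). A = 1/9, B = -1/9. f(t) = (e^t - e^(-8t))/9

Final answer: (e^t - e^(-8t))/9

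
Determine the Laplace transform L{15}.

L{15} = 15 · L{1} = 15/s

Final answer: 15/s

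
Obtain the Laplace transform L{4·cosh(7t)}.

L{cosh(ωt)} = s/(s² - ω²), so L{cosh(7t)} = s/(s² - 49). Then L{4·cosh(7t)} = 4·s/(s² - 49) = 4s/(s² - 49)

Final answer: 4s/(s² - 49)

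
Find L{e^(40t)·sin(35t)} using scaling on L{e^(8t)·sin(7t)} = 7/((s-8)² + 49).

Scaling with a=5: L{e^(40t)·sin(35t)} = (1/5) · 7/((s/5-8)² + 49). Simplifying: 35/((s-40)² + 1225)

Final answer: 35/((s-40)² + 1225)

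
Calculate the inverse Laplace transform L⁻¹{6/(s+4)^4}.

L⁻¹{n!/(s-a)^(n+1)} = t^n·e^(at), so L⁻¹{6/(s+4)^4} = t^3·e^(-4t)

Final answer: t^3·e^(-4t)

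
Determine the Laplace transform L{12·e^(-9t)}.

L{e^(at)} = 1/(s-a), so L{e^(-9t)} = 1/(s+9). Then L{12·e^(-9t)} = 12/(s+9)

Final answer: 12/(s+9)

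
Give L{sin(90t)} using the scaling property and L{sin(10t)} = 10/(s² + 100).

Using L{f(at)} = (1/a)F(s/a) with a=9: L{sin(90t)} = (1/9) · 10/((s/9)² + 100) = (1/9) · 10·81/(s² + 8100) = 90/(s² + 8100)

Final answer: 90/(s² + 8100)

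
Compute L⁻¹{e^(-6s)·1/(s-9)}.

L⁻¹{1/(s-9)} = e^(9t). By the time shift theorem, L⁻¹{e^(-as)F(s)} = u(t-a)f(t-a) with a=6, so L⁻¹{e^(-6s)·1/(s-9)} = u(t-6)·e^(9(t-6))

Final answer: u(t-6)·e^(9(t-6))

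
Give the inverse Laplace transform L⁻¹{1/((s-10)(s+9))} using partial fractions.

Decompose: A/(s-10) + B/(s+9). A = 1/19, B = -1/19. f(t) = (e^(10t) - e^(-9t))/19

Final answer: (e^(10t) - e^(-9t))/19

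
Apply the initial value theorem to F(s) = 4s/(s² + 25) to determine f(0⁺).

f(0⁺) = lim_{s→∞} s·4s/(s² + 25) = lim_{s→∞} 4s²/(s² + 25) = 4

Final answer: 4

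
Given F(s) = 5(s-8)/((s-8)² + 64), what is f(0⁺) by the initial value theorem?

f(0⁺) = lim_{s→∞} sF(s) = lim_{s→∞} 5s(s-8)/((s-8)² + 64) = 5

Final answer: 5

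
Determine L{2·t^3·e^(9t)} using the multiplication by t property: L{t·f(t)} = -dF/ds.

Using L{t^n·e^(at)} = n!/(s-a)^(n+1), L{t^3·e^(9t)} = 6/(s-9)^4, so L{2·t^3·e^(9t)} = 2·6/(s-9)^4 = 12/(s-9)^4

Final answer: 12/(s-9)^4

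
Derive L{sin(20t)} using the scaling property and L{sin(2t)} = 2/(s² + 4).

Using L{f(at)} = (1/a)F(s/a) with a=10: L{sin(20t)} = (1/10) · 2/((s/10)² + 4) = (1/10) · 2·100/(s² + 400) = 20/(s² + 400)

Final answer: 20/(s² + 400)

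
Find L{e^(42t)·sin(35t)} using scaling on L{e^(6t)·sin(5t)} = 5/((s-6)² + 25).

Scaling with a=7: L{e^(42t)·sin(35t)} = (1/7) · 5/((s/7-6)² + 25). Simplifying: 35/((s-42)² + 1225)

Final answer: 35/((s-42)² + 1225)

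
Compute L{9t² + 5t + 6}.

L{9t² + 5t + 6} = 9·2/s³ + 5/s² + 6/s = 18/s³ + 5/s² + 6/s

Final answer: 18/s³ + 5/s² + 6/s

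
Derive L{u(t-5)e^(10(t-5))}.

u(t-a)f(t-a) with f(t)=e^(10t). L{e^(10t)} = 1/(s-10). By time shift: e^(-5s)/(s-10)

Final answer: e^(-5s)/(s-10)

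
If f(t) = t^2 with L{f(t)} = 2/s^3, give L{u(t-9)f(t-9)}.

Time shift theorem: L{u(t-a)f(t-a)} = e^(-as)F(s). Here a=9, F(s) = 2/s^3, so L{u(t-9)f(t-9)} = e^(-9s)·2/s^3

Final answer: e^(-9s)·2/s^3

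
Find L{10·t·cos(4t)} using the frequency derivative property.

L{cos(4t)} = s/(s² + 16). Derivative: d/ds[s/(s² + 16)] = [(s² + 16) - s·2s]/(s² + 16)² = (16 - s²)/(s² + 16)². So L{t·cos(4t)} = -F'(s) = (s² - 16)/(s² + 16)². Then L{10·t·cos(4t)} = 10·(s² - 16)/(s² + 16)²

Final answer: 10·(s² - 16)/(s² + 16)²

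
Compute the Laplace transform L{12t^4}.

L{12t^4} = 12 · L{t^4} = 12 · 24/s^5 = 288/s^5

Final answer: 288/s^5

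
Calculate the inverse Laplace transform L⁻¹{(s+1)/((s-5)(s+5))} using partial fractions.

Using partial fractions, f(t) = (6e^(5t) + 4e^(-5t))/10

Final answer: (6e^(5t) + 4e^(-5t))/10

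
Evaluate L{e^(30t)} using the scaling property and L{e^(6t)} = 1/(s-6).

Using L{f(at)} = (1/a)F(s/a) with a=5 and f(t) = e^(6t): L{e^(30t)} = (1/5) · 1/((s/5)-6) = (1/5) · 5/(s-30) = 1/(s-30)

Final answer: 1/(s-30)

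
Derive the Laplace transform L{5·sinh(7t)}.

L{sinh(ωt)} = ω/(s² - ω²), so L{sinh(7t)} = 7/(s² - 49). Then L{5·sinh(7t)} = 5·7/(s² - 49) = 35/(s² - 49)

Final answer: 35/(s² - 49)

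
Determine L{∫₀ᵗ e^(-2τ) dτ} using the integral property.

L{∫₀ᵗ f(τ)dτ} = F(s)/s with F(s) = 1/(s+2), so L{∫₀ᵗ e^(-2τ) dτ} = 1/(s(s+2))

Final answer: 1/(s(s+2))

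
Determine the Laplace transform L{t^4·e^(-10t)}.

L{t^n·e^(at)} = n!/(s-a)^(n+1), so L{t^4·e^(-10t)} = 24/(s+10)^5

Final answer: 24/(s+10)^5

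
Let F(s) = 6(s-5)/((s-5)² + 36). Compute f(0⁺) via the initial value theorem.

f(0⁺) = lim_{s→∞} sF(s) = lim_{s→∞} 6s(s-5)/((s-5)² + 36) = 6

Final answer: 6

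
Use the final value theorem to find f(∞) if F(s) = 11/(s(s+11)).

f(∞) = lim_{s→0} s·11/(s(s+11)) = lim_{s→0} 11/(s+11) = 11/11 = 1

Final answer: 1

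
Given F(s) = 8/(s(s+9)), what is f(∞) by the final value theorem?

f(∞) = lim_{s→0} s·8/(s(s+9)) = lim_{s→0} 8/(s+9) = 8/9 = 8/9

Final answer: 8/9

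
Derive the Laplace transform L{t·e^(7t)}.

L{t^n·e^(at)} = n!/(s-a)^(n+1), so L{t·e^(7t)} = 1/(s-7)^2

Final answer: 1/(s-7)^2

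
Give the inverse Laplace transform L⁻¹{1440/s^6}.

L⁻¹{n!/s^(n+1)} = t^n with n=5. So L⁻¹{120/s^6} = t^5, and L⁻¹{1440/s^6} = (1440/120)·t^5 = 12·t^5

Final answer: 12·t^5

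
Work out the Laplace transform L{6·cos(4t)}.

L{cos(ωt)} = s/(s² + ω²), so L{cos(4t)} = s/(s² + 16). Then L{6·cos(4t)} = 6·s/(s² + 16) = 6s/(s² + 16)

Final answer: 6s/(s² + 16)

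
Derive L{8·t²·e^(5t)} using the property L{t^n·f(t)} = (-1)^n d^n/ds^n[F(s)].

L{e^(5t)} = 1/(s-5). d/ds[1/(s-5)] = -1/(s-5)². d²/ds²[1/(s-5)] = 2/(s-5)³. So L{t²·e^(5t)} = (-1)² · 2/(s-5)³ = 2/(s-5)³. Then L{8·t²·e^(5t)} = 8·2/(s-5)³ = 16/(s-5)³

Final answer: 16/(s-5)³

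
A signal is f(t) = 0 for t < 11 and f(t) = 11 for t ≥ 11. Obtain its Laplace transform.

f(t) = 11·u(t-11). L{u(t-11)} = e^(-11s)/s, so L{f(t)} = 11·e^(-11s)/s

Final answer: 11·e^(-11s)/s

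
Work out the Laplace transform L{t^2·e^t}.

L{t^n·e^(at)} = n!/(s-a)^(n+1), so L{t^2·e^t} = 2/(s-1)^3

Final answer: 2/(s-1)^3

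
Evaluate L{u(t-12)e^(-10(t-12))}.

u(t-a)f(t-a) with f(t)=e^(-10t). L{e^(-10t)} = 1/(s+10). By time shift: e^(-12s)/(s+10)

Final answer: e^(-12s)/(s+10)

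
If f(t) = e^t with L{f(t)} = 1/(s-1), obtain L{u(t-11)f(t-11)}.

Time shift theorem: L{u(t-a)f(t-a)} = e^(-as)F(s). Here a=11, F(s) = 1/(s-1), so L{u(t-11)f(t-11)} = e^(-11s)·1/(s-1)

Final answer: e^(-11s)·1/(s-1)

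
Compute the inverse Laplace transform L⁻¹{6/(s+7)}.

L⁻¹{1/(s-a)} = e^(at), so L⁻¹{1/(s+7)} = e^(-7t), and L⁻¹{6/(s+7)} = 6·e^(-7t)

Final answer: 6·e^(-7t)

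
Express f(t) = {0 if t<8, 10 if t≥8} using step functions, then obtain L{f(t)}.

f(t) = 10·u(t-8). L{u(t-8)} = e^(-8s)/s, so L{f(t)} = 10·e^(-8s)/s

Final answer: 10·e^(-8s)/s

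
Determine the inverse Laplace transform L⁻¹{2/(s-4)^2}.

L⁻¹{n!/(s-a)^(n+1)} = t^n·e^(at) with n=1, a=4. So L⁻¹{1/(s-4)^2} = t·e^(4t), and L⁻¹{2/(s-4)^2} = (2/1)·t·e^(4t) = 2·t·e^(4t)

Final answer: 2·t·e^(4t)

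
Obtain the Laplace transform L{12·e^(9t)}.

L{e^(at)} = 1/(s-a), so L{e^(9t)} = 1/(s-9). Then L{12·e^(9t)} = 12/(s-9)

Final answer: 12/(s-9)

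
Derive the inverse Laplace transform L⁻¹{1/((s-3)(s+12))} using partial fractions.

Decompose: A/(s-3) + B/(s+12). A = 1/15, B = -1/15. f(t) = (e^(3t) - e^(-12t))/15

Final answer: (e^(3t) - e^(-12t))/15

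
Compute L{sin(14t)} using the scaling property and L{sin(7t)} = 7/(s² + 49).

Using L{f(at)} = (1/a)F(s/a) with a=2: L{sin(14t)} = (1/2) · 7/((s/2)² + 49) = (1/2) · 7·4/(s² + 196) = 14/(s² + 196)

Final answer: 14/(s² + 196)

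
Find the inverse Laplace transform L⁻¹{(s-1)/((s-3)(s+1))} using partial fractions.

Using partial fractions, f(t) = (2e^(3t) + 2e^(-t))/4

Final answer: (2e^(3t) + 2e^(-t))/4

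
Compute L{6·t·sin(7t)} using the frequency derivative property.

L{sin(7t)} = 7/(s² + 49). By L{t·f(t)} = -F'(s): -d/ds[7/(s² + 49)] = -(7)·(-2s)/(s² + 49)² = 14s/(s² + 49)². Then L{6·t·sin(7t)} = 6·14s/(s² + 49)² = 84s/(s² + 49)²

Final answer: 84s/(s² + 49)²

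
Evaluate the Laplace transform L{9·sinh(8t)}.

L{sinh(ωt)} = ω/(s² - ω²), so L{sinh(8t)} = 8/(s² - 64). Then L{9·sinh(8t)} = 9·8/(s² - 64) = 72/(s² - 64)

Final answer: 72/(s² - 64)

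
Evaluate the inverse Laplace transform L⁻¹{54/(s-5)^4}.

L⁻¹{n!/(s-a)^(n+1)} = t^n·e^(at) with n=3, a=5. So L⁻¹{6/(s-5)^4} = t^3·e^(5t), and L⁻¹{54/(s-5)^4} = (54/6)·t^3·e^(5t) = 9·t^3·e^(5t)

Final answer: 9·t^3·e^(5t)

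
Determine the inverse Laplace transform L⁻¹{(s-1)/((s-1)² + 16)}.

Using frequency shift, L⁻¹{(s-1)/((s-1)² + 16)} = e^t·cos(4t)

Final answer: e^t·cos(4t)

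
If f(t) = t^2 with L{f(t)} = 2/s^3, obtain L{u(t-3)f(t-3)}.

Time shift theorem: L{u(t-a)f(t-a)} = e^(-as)F(s). Here a=3, F(s) = 2/s^3, so L{u(t-3)f(t-3)} = e^(-3s)·2/s^3

Final answer: e^(-3s)·2/s^3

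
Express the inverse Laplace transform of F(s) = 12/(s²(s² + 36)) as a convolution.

12/(s²(s² + 36)) = (1/s²)·(12/(s² + 36)) = L{t}·L{2·sin(6t)}. So f(t) = t*(2·sin(6t)) = ∫₀ᵗ 2τ·sin(6(t-τ)) dτ

Final answer: ∫₀ᵗ 2τ·sin(6(t-τ)) dτ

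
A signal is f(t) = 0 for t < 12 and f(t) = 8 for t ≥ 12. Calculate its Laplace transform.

f(t) = 8·u(t-12). L{u(t-12)} = e^(-12s)/s, so L{f(t)} = 8·e^(-12s)/s

Final answer: 8·e^(-12s)/s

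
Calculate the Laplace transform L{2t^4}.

L{2t^4} = 2 · L{t^4} = 2 · 24/s^5 = 48/s^5

Final answer: 48/s^5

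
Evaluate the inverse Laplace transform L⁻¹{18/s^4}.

L⁻¹{n!/s^(n+1)} = t^n with n=3. So L⁻¹{6/s^4} = t^3, and L⁻¹{18/s^4} = (18/6)·t^3 = 3·t^3

Final answer: 3·t^3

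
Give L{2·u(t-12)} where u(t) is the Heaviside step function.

L{u(t-a)} = e^(-as)/s. Here a=12, so L{u(t-12)} = e^(-12s)/s, and L{2·u(t-12)} = 2·e^(-12s)/s

Final answer: 2·e^(-12s)/s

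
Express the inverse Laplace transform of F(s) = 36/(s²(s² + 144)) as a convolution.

36/(s²(s² + 144)) = (1/s²)·(36/(s² + 144)) = L{t}·L{3·sin(12t)}. So f(t) = t*(3·sin(12t)) = ∫₀ᵗ 3τ·sin(12(t-τ)) dτ

Final answer: ∫₀ᵗ 3τ·sin(12(t-τ)) dτ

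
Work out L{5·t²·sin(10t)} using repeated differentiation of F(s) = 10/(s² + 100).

F(s) = 10/(s² + 100). F'(s) = -20s/(s² + 100)². F''(s) = -20(100 - 3s²)/(s² + 100)³ = (60s² - 2000)/(s² + 100)³. So L{t²·sin(10t)} = (-1)² F''(s) = (60s² - 2000)/(s² + 100)³. Then L{5·t²·sin(10t)} = 5·(60s² - 2000)/(s² + 100)³ = (300s² - 10000)/(s² + 100)³

Final answer: (300s² - 10000)/(s² + 100)³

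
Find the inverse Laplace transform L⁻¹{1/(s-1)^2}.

L⁻¹{n!/(s-a)^(n+1)} = t^n·e^(at), so L⁻¹{1/(s-1)^2} = t·e^t

Final answer: t·e^t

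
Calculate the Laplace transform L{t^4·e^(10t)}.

L{t^n·e^(at)} = n!/(s-a)^(n+1), so L{t^4·e^(10t)} = 24/(s-10)^5

Final answer: 24/(s-10)^5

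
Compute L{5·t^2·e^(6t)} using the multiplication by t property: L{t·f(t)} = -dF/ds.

Using L{t^n·e^(at)} = n!/(s-a)^(n+1), L{t^2·e^(6t)} = 2/(s-6)^3, so L{5·t^2·e^(6t)} = 5·2/(s-6)^3 = 10/(s-6)^3

Final answer: 10/(s-6)^3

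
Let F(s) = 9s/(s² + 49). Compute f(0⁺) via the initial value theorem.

f(0⁺) = lim_{s→∞} s·9s/(s² + 49) = lim_{s→∞} 9s²/(s² + 49) = 9

Final answer: 9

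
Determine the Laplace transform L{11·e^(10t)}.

L{e^(at)} = 1/(s-a), so L{e^(10t)} = 1/(s-10). Then L{11·e^(10t)} = 11/(s-10)

Final answer: 11/(s-10)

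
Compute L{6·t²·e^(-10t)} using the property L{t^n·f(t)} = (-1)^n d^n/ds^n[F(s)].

L{e^(-10t)} = 1/(s+10). d/ds[1/(s+10)] = -1/(s+10)². d²/ds²[1/(s+10)] = 2/(s+10)³. So L{t²·e^(-10t)} = (-1)² · 2/(s+10)³ = 2/(s+10)³. Then L{6·t²·e^(-10t)} = 6·2/(s+10)³ = 12/(s+10)³

Final answer: 12/(s+10)³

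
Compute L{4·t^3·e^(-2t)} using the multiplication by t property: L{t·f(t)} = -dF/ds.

Using L{t^n·e^(at)} = n!/(s-a)^(n+1), L{t^3·e^(-2t)} = 6/(s+2)^4, so L{4·t^3·e^(-2t)} = 4·6/(s+2)^4 = 24/(s+2)^4

Final answer: 24/(s+2)^4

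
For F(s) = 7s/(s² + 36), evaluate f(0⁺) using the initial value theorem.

f(0⁺) = lim_{s→∞} s·7s/(s² + 36) = lim_{s→∞} 7s²/(s² + 36) = 7

Final answer: 7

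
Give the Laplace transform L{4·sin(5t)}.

L{sin(ωt)} = ω/(s² + ω²), so L{sin(5t)} = 5/(s² + 25). Then L{4·sin(5t)} = 4·5/(s² + 25) = 20/(s² + 25)

Final answer: 20/(s² + 25)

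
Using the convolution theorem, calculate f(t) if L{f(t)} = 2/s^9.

2/s^9 = (2/s)·(1/s^8) = L{2}·L{t^7/5040}. By convolution, f(t) = 2*t^7/5040 = ∫₀ᵗ 2·τ^7/5040 dτ = 2·t^8/40320

Final answer: 2·t^8/40320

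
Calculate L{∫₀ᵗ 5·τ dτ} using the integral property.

L{∫₀ᵗ f(τ)dτ} = F(s)/s with f(t) = 5t. F(s) = 5/s^2, so L{∫₀ᵗ 5·τ dτ} = (5/s^2)/s = 5/s^3. (Check: ∫₀ᵗ 5·τ dτ = 5t^2/2.)

Final answer: 5/s^3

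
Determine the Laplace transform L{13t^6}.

L{13t^6} = 13 · L{t^6} = 13 · 720/s^7 = 9360/s^7

Final answer: 9360/s^7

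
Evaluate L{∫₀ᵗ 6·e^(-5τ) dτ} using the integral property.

L{∫₀ᵗ f(τ)dτ} = F(s)/s with F(s) = 6/(s+5), so L{∫₀ᵗ 6·e^(-5τ) dτ} = 6/(s(s+5))

Final answer: 6/(s(s+5))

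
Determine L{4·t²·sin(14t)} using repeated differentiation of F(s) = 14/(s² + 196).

F(s) = 14/(s² + 196). F'(s) = -28s/(s² + 196)². F''(s) = -28(196 - 3s²)/(s² + 196)³ = (84s² - 5488)/(s² + 196)³. So L{t²·sin(14t)} = (-1)² F''(s) = (84s² - 5488)/(s² + 196)³. Then L{4·t²·sin(14t)} = 4·(84s² - 5488)/(s² + 196)³ = (336s² - 21952)/(s² + 196)³

Final answer: (336s² - 21952)/(s² + 196)³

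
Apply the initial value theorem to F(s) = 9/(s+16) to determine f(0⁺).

f(0⁺) = lim_{s→∞} s·9/(s+16) = lim_{s→∞} 9s/(s+16) = 9

Final answer: 9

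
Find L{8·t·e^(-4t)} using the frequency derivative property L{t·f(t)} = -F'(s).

L{e^(-4t)} = 1/(s+4). By frequency derivative: L{t·e^(-4t)} = -d/ds[1/(s+4)] = -(-1)/(s+4)² = 1/(s+4)². Then L{8·t·e^(-4t)} = 8·1/(s+4)² = 8/(s+4)²

Final answer: 8/(s+4)²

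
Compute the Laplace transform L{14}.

L{14} = 14 · L{1} = 14/s

Final answer: 14/s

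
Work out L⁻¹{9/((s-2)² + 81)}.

Form: b/((s-a)² + b²) → e^(at)sin(bt). With a=2, b=9

Final answer: e^(2t)·sin(9t)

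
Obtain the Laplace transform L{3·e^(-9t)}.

L{e^(at)} = 1/(s-a), so L{e^(-9t)} = 1/(s+9). Then L{3·e^(-9t)} = 3/(s+9)

Final answer: 3/(s+9)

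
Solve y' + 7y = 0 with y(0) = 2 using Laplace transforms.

L{y'} + 7L{y} = 0. sY - 2 + 7Y = 0. Y(s+7) = 2. Y = 2/(s+7)

Final answer: y(t) = 2e^(-7t)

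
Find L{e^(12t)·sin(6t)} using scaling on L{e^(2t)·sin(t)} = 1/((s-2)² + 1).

Scaling with a=6: L{e^(12t)·sin(6t)} = (1/6) · 1/((s/6-2)² + 1). Simplifying: 6/((s-12)² + 36)

Final answer: 6/((s-12)² + 36)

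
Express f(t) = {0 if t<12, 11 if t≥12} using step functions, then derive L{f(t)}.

f(t) = 11·u(t-12). L{u(t-12)} = e^(-12s)/s, so L{f(t)} = 11·e^(-12s)/s

Final answer: 11·e^(-12s)/s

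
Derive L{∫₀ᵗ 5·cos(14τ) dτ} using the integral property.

L{∫₀ᵗ f(τ)dτ} = F(s)/s with F(s) = 5s/(s² + 196), so the result is (5s/(s² + 196))/s = 5/(s² + 196)

Final answer: 5/(s² + 196)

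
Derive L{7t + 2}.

L{7t + 2} = 7·L{t} + 2·L{1} = 7/s² + 2/s

Final answer: 7/s² + 2/s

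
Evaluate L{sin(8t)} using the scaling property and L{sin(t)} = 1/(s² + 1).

Using L{f(at)} = (1/a)F(s/a) with a=8: L{sin(8t)} = (1/8) · 1/((s/8)² + 1) = (1/8) · 1·64/(s² + 64) = 8/(s² + 64)

Final answer: 8/(s² + 64)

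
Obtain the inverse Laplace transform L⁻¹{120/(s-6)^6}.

L⁻¹{n!/(s-a)^(n+1)} = t^n·e^(at), so L⁻¹{120/(s-6)^6} = t^5·e^(6t)

Final answer: t^5·e^(6t)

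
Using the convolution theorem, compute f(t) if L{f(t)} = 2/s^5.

2/s^5 = (2/s)·(1/s^4) = L{2}·L{t^3/6}. By convolution, f(t) = 2*t^3/6 = ∫₀ᵗ 2·τ^3/6 dτ = 2·t^4/24

Final answer: 2·t^4/24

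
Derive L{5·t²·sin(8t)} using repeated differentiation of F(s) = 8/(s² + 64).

F(s) = 8/(s² + 64). F'(s) = -16s/(s² + 64)². F''(s) = -16(64 - 3s²)/(s² + 64)³ = (48s² - 1024)/(s² + 64)³. So L{t²·sin(8t)} = (-1)² F''(s) = (48s² - 1024)/(s² + 64)³. Then L{5·t²·sin(8t)} = 5·(48s² - 1024)/(s² + 64)³ = (240s² - 5120)/(s² + 64)³

Final answer: (240s² - 5120)/(s² + 64)³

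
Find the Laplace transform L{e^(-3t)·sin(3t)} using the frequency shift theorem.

Frequency shift: L{e^(at)f(t)} = F(s-a). L{e^(-3t)·sin(3t)} = 3/((s+3)² + 9)

Final answer: 3/((s+3)² + 9)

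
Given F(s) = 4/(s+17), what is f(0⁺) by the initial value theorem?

f(0⁺) = lim_{s→∞} s·4/(s+17) = lim_{s→∞} 4s/(s+17) = 4

Final answer: 4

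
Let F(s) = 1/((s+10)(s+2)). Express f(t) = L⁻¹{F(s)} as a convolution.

1/((s+10)(s+2)) = (1/(s+10))·(1/(s+2)) = L{e^(-10t)}·L{e^(-2t)}. So f(t) = e^(-10t)*e^(-2t) = ∫₀ᵗ e^(-10τ)·e^(-2(t-τ)) dτ

Final answer: ∫₀ᵗ e^(-10τ)·e^(-2(t-τ)) dτ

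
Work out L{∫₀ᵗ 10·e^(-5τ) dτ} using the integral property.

L{∫₀ᵗ f(τ)dτ} = F(s)/s with F(s) = 10/(s+5), so L{∫₀ᵗ 10·e^(-5τ) dτ} = 10/(s(s+5))

Final answer: 10/(s(s+5))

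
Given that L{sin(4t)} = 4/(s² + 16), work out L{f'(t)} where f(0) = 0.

L{f'(t)} = s·F(s) - f(0) = s·4/(s² + 16) - 0 = 4s/(s² + 16)

Final answer: 4s/(s² + 16)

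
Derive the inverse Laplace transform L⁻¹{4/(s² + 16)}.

L⁻¹{4/(s² + 16)} = sin(4t)

Final answer: sin(4t)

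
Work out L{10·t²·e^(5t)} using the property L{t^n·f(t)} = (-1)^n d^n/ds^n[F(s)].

L{e^(5t)} = 1/(s-5). d/ds[1/(s-5)] = -1/(s-5)². d²/ds²[1/(s-5)] = 2/(s-5)³. So L{t²·e^(5t)} = (-1)² · 2/(s-5)³ = 2/(s-5)³. Then L{10·t²·e^(5t)} = 10·2/(s-5)³ = 20/(s-5)³

Final answer: 20/(s-5)³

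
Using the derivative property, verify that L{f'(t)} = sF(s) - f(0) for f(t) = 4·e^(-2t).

f'(t) = -8e^(-2t). Direct: L{f'(t)} = -8/(s+2). Property: s·4/(s+2) - 4 = (4s - 4(s+2))/(s+2) = -8/(s+2). ✓

Final answer: -8/(s+2)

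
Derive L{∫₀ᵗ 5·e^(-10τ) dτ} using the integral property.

L{∫₀ᵗ f(τ)dτ} = F(s)/s with F(s) = 5/(s+10), so L{∫₀ᵗ 5·e^(-10τ) dτ} = 5/(s(s+10))

Final answer: 5/(s(s+10))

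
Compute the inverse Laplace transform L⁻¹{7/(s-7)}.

L⁻¹{1/(s-a)} = e^(at), so L⁻¹{1/(s-7)} = e^(7t), and L⁻¹{7/(s-7)} = 7·e^(7t)

Final answer: 7·e^(7t)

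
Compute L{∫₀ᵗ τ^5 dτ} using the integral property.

L{∫₀ᵗ f(τ)dτ} = F(s)/s with f(t) = t^5. F(s) = 120/s^6, so L{∫₀ᵗ τ^5 dτ} = (120/s^6)/s = 120/s^7. (Check: ∫₀ᵗ τ^5 dτ = t^6/6.)

Final answer: 120/s^7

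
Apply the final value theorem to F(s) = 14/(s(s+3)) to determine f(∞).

f(∞) = lim_{s→0} s·14/(s(s+3)) = lim_{s→0} 14/(s+3) = 14/3 = 14/3

Final answer: 14/3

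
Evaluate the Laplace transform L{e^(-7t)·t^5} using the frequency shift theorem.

L{e^(at)·t^n} = n!/(s-a)^(n+1), so L{e^(-7t)·t^5} = 120/(s+7)^6

Final answer: 120/(s+7)^6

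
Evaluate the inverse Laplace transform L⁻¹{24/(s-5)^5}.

L⁻¹{n!/(s-a)^(n+1)} = t^n·e^(at), so L⁻¹{24/(s-5)^5} = t^4·e^(5t)

Final answer: t^4·e^(5t)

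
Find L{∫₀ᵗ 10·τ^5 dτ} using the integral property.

L{∫₀ᵗ f(τ)dτ} = F(s)/s with f(t) = 10t^5. F(s) = 1200/s^6, so L{∫₀ᵗ 10·τ^5 dτ} = (1200/s^6)/s = 1200/s^7. (Check: ∫₀ᵗ 10·τ^5 dτ = 10t^6/6.)

Final answer: 1200/s^7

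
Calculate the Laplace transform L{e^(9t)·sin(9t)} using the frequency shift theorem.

Frequency shift: L{e^(at)f(t)} = F(s-a). L{e^(9t)·sin(9t)} = 9/((s-9)² + 81)

Final answer: 9/((s-9)² + 81)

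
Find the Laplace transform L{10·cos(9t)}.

L{cos(ωt)} = s/(s² + ω²), so L{cos(9t)} = s/(s² + 81). Then L{10·cos(9t)} = 10·s/(s² + 81) = 10s/(s² + 81)

Final answer: 10s/(s² + 81)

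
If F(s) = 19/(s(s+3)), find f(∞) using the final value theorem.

f(∞) = lim_{s→0} s·19/(s(s+3)) = lim_{s→0} 19/(s+3) = 19/3 = 19/3

Final answer: 19/3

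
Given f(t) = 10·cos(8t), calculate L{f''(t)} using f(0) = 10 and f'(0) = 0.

F(s) = 10s/(s² + 64). L{f''(t)} = s²F(s) - sf(0) - f'(0) = 10s³/(s² + 64) - 10s = (10s³ - 10s(s² + 64))/(s² + 64) = -640s/(s² + 64)

Final answer: -640s/(s² + 64)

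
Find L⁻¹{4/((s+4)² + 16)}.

Form: b/((s-a)² + b²) → e^(at)sin(bt). With a=-4, b=4

Final answer: e^(-4t)·sin(4t)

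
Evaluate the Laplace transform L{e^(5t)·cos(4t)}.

L{e^(at)·cos(ωt)} = (s-a)/((s-a)² + ω²), so L{e^(5t)·cos(4t)} = (s-5)/((s-5)² + 16)

Final answer: (s-5)/((s-5)² + 16)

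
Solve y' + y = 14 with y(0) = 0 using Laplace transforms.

sY + Y = 14/s. Y = 14/(s(s+1)). Partial fractions: Y = 14/s - 14/(s+1)

Final answer: y(t) = 14(1 - e^(-t))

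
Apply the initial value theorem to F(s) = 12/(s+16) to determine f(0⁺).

f(0⁺) = lim_{s→∞} s·12/(s+16) = lim_{s→∞} 12s/(s+16) = 12

Final answer: 12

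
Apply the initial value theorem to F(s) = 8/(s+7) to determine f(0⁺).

f(0⁺) = lim_{s→∞} s·8/(s+7) = lim_{s→∞} 8s/(s+7) = 8

Final answer: 8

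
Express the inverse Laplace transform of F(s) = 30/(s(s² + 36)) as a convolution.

30/(s(s² + 36)) = (1/s)·(30/(s² + 36)) = L{1}·L{5·sin(6t)}. So f(t) = 1*(5·sin(6t)) = ∫₀ᵗ 5·sin(6τ) dτ

Final answer: ∫₀ᵗ 5·sin(6τ) dτ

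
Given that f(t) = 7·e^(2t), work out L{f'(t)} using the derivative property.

f(0) = 7, F(s) = 7/(s-2). L{f'(t)} = s·F(s) - f(0) = 7s/(s-2) - 7 = (7s - 7(s-2))/(s-2) = 14/(s-2)

Final answer: 14/(s-2)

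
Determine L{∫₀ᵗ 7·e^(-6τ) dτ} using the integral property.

L{∫₀ᵗ f(τ)dτ} = F(s)/s with F(s) = 7/(s+6), so L{∫₀ᵗ 7·e^(-6τ) dτ} = 7/(s(s+6))

Final answer: 7/(s(s+6))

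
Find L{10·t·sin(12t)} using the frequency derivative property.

L{sin(12t)} = 12/(s² + 144). By L{t·f(t)} = -F'(s): -d/ds[12/(s² + 144)] = -(12)·(-2s)/(s² + 144)² = 24s/(s² + 144)². Then L{10·t·sin(12t)} = 10·24s/(s² + 144)² = 240s/(s² + 144)²

Final answer: 240s/(s² + 144)²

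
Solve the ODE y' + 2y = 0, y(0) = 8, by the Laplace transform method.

L{y'} + 2L{y} = 0. sY - 8 + 2Y = 0. Y(s+2) = 8. Y = 8/(s+2)

Final answer: y(t) = 8e^(-2t)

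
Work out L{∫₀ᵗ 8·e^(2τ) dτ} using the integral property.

L{∫₀ᵗ f(τ)dτ} = F(s)/s with F(s) = 8/(s-2), so L{∫₀ᵗ 8·e^(2τ) dτ} = 8/(s(s-2))

Final answer: 8/(s(s-2))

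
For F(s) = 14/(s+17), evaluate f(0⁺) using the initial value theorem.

f(0⁺) = lim_{s→∞} s·14/(s+17) = lim_{s→∞} 14s/(s+17) = 14

Final answer: 14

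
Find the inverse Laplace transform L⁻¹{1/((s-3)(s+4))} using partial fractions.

Decompose: A/(s-3) + B/(s+4). A = 1/7, B = -1/7. f(t) = (e^(3t) - e^(-4t))/7

Final answer: (e^(3t) - e^(-4t))/7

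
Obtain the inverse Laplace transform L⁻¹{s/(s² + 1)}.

L⁻¹{s/(s² + 1)} = cos(t)

Final answer: cos(t)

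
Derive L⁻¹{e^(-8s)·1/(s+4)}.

L⁻¹{1/(s+4)} = e^(-4t). By the time shift theorem, L⁻¹{e^(-as)F(s)} = u(t-a)f(t-a) with a=8, so L⁻¹{e^(-8s)·1/(s+4)} = u(t-8)·e^(-4(t-8))

Final answer: u(t-8)·e^(-4(t-8))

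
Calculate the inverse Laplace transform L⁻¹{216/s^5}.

L⁻¹{n!/s^(n+1)} = t^n with n=4. So L⁻¹{24/s^5} = t^4, and L⁻¹{216/s^5} = (216/24)·t^4 = 9·t^4

Final answer: 9·t^4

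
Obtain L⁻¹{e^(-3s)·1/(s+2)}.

L⁻¹{1/(s+2)} = e^(-2t). By the time shift theorem, L⁻¹{e^(-as)F(s)} = u(t-a)f(t-a) with a=3, so L⁻¹{e^(-3s)·1/(s+2)} = u(t-3)·e^(-2(t-3))

Final answer: u(t-3)·e^(-2(t-3))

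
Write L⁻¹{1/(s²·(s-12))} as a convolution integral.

1/(s²·(s-12)) = (1/s^2)·(1/(s-12)) = L{t}·L{e^(12t)}. So f(t) = t*e^(12t) = ∫₀ᵗ τ·e^(12(t-τ)) dτ

Final answer: ∫₀ᵗ τ·e^(12(t-τ)) dτ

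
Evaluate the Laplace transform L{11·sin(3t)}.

L{sin(ωt)} = ω/(s² + ω²), so L{sin(3t)} = 3/(s² + 9). Then L{11·sin(3t)} = 11·3/(s² + 9) = 33/(s² + 9)

Final answer: 33/(s² + 9)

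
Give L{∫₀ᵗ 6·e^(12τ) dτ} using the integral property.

L{∫₀ᵗ f(τ)dτ} = F(s)/s with F(s) = 6/(s-12), so L{∫₀ᵗ 6·e^(12τ) dτ} = 6/(s(s-12))

Final answer: 6/(s(s-12))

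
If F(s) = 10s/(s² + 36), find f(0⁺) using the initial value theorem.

f(0⁺) = lim_{s→∞} s·10s/(s² + 36) = lim_{s→∞} 10s²/(s² + 36) = 10

Final answer: 10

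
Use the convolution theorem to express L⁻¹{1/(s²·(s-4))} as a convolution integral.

1/(s²·(s-4)) = (1/s^2)·(1/(s-4)) = L{t}·L{e^(4t)}. So f(t) = t*e^(4t) = ∫₀ᵗ τ·e^(4(t-τ)) dτ

Final answer: ∫₀ᵗ τ·e^(4(t-τ)) dτ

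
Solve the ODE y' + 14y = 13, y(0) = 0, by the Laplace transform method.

sY + 14Y = 13/s. Y = 13/(s(s+14)). Partial fractions: Y = 13/14/s - 13/14/(s+14)

Final answer: y(t) = 13/14(1 - e^(-14t))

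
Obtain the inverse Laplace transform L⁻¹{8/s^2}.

L⁻¹{n!/s^(n+1)} = t^n with n=1. So L⁻¹{1/s^2} = t, and L⁻¹{8/s^2} = (8/1)·t = 8·t

Final answer: 8·t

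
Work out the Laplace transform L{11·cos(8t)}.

L{cos(ωt)} = s/(s² + ω²), so L{cos(8t)} = s/(s² + 64). Then L{11·cos(8t)} = 11·s/(s² + 64) = 11s/(s² + 64)

Final answer: 11s/(s² + 64)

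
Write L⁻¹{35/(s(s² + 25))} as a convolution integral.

35/(s(s² + 25)) = (1/s)·(35/(s² + 25)) = L{1}·L{7·sin(5t)}. So f(t) = 1*(7·sin(5t)) = ∫₀ᵗ 7·sin(5τ) dτ

Final answer: ∫₀ᵗ 7·sin(5τ) dτ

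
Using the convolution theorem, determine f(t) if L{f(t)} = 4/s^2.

4/s^2 = (4/s)·(1/s) = L{4}·L{1}. By convolution, f(t) = 4*1 = ∫₀ᵗ 4·1 dτ = 4·t

Final answer: 4·t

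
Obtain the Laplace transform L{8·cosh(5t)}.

L{cosh(ωt)} = s/(s² - ω²), so L{cosh(5t)} = s/(s² - 25). Then L{8·cosh(5t)} = 8·s/(s² - 25) = 8s/(s² - 25)

Final answer: 8s/(s² - 25)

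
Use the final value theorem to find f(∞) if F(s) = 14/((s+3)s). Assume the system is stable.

f(∞) = lim_{s→0} sF(s) = lim_{s→0} 14/(s+3) = 14/3

Final answer: 14/3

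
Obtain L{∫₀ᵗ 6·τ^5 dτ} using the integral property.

L{∫₀ᵗ f(τ)dτ} = F(s)/s with f(t) = 6t^5. F(s) = 720/s^6, so L{∫₀ᵗ 6·τ^5 dτ} = (720/s^6)/s = 720/s^7. (Check: ∫₀ᵗ 6·τ^5 dτ = 6t^6/6.)

Final answer: 720/s^7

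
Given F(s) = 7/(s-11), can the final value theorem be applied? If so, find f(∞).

sF(s) = 7s/(s-11) has a pole at s = 11 in the right half-plane. Theorem does NOT apply (unstable system; f(t) = 7·e^(11t) grows without bound).

Final answer: Not applicable (unstable)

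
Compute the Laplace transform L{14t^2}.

L{14t^2} = 14 · L{t^2} = 14 · 2/s^3 = 28/s^3

Final answer: 28/s^3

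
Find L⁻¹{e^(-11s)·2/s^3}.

L⁻¹{2/s^3} = t^2. By the time shift theorem, L⁻¹{e^(-as)F(s)} = u(t-a)f(t-a) with a=11, so L⁻¹{e^(-11s)·2/s^3} = u(t-11)·(t-11)^2

Final answer: u(t-11)·(t-11)^2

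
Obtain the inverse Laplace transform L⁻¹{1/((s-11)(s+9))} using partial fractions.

Decompose: A/(s-11) + B/(s+9). A = 1/20, B = -1/20. f(t) = (e^(11t) - e^(-9t))/20

Final answer: (e^(11t) - e^(-9t))/20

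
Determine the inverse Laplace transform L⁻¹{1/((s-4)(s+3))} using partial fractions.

Decompose: A/(s-4) + B/(s+3). A = 1/7, B = -1/7. f(t) = (e^(4t) - e^(-3t))/7

Final answer: (e^(4t) - e^(-3t))/7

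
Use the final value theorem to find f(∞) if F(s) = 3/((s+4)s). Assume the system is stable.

f(∞) = lim_{s→0} sF(s) = lim_{s→0} 3/(s+4) = 3/4

Final answer: 3/4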